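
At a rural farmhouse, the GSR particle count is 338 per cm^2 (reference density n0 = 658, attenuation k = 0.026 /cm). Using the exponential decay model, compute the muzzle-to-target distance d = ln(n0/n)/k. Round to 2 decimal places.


GSR distance calculation:
n0/n = 658 / 338 = 1.946746
ln(n0/n) = 0.666159
d = 0.666159 / 0.026 = 25.62 cm

25.62


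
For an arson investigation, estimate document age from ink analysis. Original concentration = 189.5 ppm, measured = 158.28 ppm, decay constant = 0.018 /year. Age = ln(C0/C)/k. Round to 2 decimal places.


Document age estimation:
C0/C = 189.5 / 158.28 = 1.197245
ln(C0/C) = 0.180023
t = 0.180023 / 0.018 = 10.00 years

10.00


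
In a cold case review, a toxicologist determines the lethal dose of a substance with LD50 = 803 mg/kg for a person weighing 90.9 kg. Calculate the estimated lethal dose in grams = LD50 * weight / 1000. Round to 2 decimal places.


Lethal dose calculation:
Lethal dose = LD50 * body_weight / 1000
= 803 * 90.9 / 1000
= 72992.7 / 1000
= 72.99 g

72.99


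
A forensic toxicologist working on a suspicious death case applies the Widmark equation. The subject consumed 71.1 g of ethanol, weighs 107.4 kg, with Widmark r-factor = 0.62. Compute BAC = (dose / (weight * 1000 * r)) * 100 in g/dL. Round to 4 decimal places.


Applying the Widmark formula:
BAC = (dose_g / (body_wt * 1000 * r)) * 100
Denominator = 107.4 * 1000 * 0.62 = 66588
BAC = (71.1 / 66588) * 100
BAC = 0.1068 g/dL

0.1068


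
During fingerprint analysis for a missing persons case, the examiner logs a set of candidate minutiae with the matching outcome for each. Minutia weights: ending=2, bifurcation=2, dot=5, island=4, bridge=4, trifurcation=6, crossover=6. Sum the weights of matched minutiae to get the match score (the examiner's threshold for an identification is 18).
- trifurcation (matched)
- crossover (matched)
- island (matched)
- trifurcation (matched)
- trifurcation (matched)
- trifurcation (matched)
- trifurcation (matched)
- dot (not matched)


Weighted minutiae match score:
  trifurcation: matched, +6 (running total 6)
  crossover: matched, +6 (running total 12)
  island: matched, +4 (running total 16)
  trifurcation: matched, +6 (running total 22)
  trifurcation: matched, +6 (running total 28)
  trifurcation: matched, +6 (running total 34)
  trifurcation: matched, +6 (running total 40)
  dot: not matched, +0
Total score = 40
Threshold = 18; verdict = identification

40


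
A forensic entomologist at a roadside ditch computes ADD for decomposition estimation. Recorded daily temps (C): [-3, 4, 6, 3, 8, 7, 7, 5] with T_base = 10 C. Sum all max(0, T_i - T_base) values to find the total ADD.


Computing ADD day by day:
Day 1: max(0, -3 - 10) = 0
Day 2: max(0, 4 - 10) = 0
Day 3: max(0, 6 - 10) = 0
Day 4: max(0, 3 - 10) = 0
Day 5: max(0, 8 - 10) = 0
Day 6: max(0, 7 - 10) = 0
Day 7: max(0, 7 - 10) = 0
Day 8: max(0, 5 - 10) = 0
Total ADD = 0

0


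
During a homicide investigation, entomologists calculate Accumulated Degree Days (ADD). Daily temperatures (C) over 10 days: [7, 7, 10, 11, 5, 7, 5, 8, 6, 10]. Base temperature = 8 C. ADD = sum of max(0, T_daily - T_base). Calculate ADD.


Computing ADD day by day:
Day 1: max(0, 7 - 8) = 0
Day 2: max(0, 7 - 8) = 0
Day 3: max(0, 10 - 8) = 2
Day 4: max(0, 11 - 8) = 3
Day 5: max(0, 5 - 8) = 0
Day 6: max(0, 7 - 8) = 0
Day 7: max(0, 5 - 8) = 0
Day 8: max(0, 8 - 8) = 0
Day 9: max(0, 6 - 8) = 0
Day 10: max(0, 10 - 8) = 2
Total ADD = 7

7


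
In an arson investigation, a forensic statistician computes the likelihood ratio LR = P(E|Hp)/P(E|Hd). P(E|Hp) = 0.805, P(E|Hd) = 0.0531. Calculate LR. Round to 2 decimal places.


Likelihood ratio calculation:
LR = P(E|Hp) / P(E|Hd)
LR = 0.805 / 0.0531
LR = 15.16

15.16


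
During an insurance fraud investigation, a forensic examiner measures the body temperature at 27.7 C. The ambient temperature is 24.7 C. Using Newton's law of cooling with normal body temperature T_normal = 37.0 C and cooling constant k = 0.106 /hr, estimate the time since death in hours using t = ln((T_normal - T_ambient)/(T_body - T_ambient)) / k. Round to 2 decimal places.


Using Newton's law of cooling:
t = ln((T_normal - T_ambient) / (T_body - T_ambient)) / k
T_normal - T_ambient = 12.3
T_body - T_ambient = 3.0
Ratio = 4.1
ln(ratio) = 1.410987
t = 1.410987 / 0.106 = 13.31 hours

13.31


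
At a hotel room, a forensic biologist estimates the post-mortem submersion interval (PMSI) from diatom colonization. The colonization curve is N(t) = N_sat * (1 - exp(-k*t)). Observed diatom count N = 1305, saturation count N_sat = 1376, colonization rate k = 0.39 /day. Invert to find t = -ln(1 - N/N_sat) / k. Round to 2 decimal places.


PMSI from diatom colonization curve:
N / N_sat = 1305 / 1376 = 0.948401
1 - N/N_sat = 0.051599
ln(1 - N/N_sat) = -2.964253
t = -ln(1 - N/N_sat) / k = -(-2.964253) / 0.39 = 7.60 days

7.60


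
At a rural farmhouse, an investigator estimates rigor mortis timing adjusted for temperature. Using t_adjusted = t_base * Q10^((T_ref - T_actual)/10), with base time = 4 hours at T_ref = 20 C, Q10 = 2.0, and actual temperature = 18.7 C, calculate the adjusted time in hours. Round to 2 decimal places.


Rigor mortis time adjustment:
Exponent = (T_ref - T_actual) / 10 = (20 - 18.7) / 10 = 0.13
Q10 factor = 2.0^0.13 = 1.09429
t_adjusted = 4 * 1.09429 = 4.38 hours

4.38


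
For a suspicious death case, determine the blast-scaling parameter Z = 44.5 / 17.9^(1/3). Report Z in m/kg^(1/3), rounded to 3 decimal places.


Scaled distance calculation:
W^(1/3) = 17.9^(1/3) = 2.615879
Z = R / W^(1/3) = 44.5 / 2.615879
Z = 17.011 m/kg^(1/3)

17.011


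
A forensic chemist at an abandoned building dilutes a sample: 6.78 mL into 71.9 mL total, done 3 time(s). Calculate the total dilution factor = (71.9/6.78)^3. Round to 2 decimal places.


Dilution factor calculation:
Single dilution = V_total / V_sample = 71.9 / 6.78 ≈ 10.60472
Number of dilutions = 3
Total DF = (71.9 / 6.78)^3 (full precision, rounded at the end) = 1192.61

1192.61


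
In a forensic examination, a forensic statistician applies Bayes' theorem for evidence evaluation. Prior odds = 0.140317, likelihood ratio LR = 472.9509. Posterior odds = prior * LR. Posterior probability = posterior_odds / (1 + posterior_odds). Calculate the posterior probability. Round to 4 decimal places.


Bayesian evidence evaluation:
Posterior odds = prior_odds * LR = 0.140317 * 472.9509 = 66.36305
Posterior probability = posterior_odds / (1 + posterior_odds)
= 66.36305 / (1 + 66.36305)
= 66.36305 / 67.36305
= 0.9852

0.9852


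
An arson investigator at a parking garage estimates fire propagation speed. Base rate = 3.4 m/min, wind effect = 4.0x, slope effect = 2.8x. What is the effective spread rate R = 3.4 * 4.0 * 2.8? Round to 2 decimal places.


Fire spread rate calculation:
R = R0 * wind_factor * slope_factor
= 3.4 * 4.0 * 2.8
= 13.6 * 2.8
= 38.08 m/min

38.08


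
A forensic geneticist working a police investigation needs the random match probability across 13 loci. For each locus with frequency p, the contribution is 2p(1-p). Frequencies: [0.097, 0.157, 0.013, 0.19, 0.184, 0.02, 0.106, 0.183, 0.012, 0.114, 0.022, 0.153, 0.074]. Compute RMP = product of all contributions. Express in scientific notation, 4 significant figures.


Computing RMP for 13 loci:
Locus 1: 2 * 0.097 * 0.903 = 0.175182
Locus 2: 2 * 0.157 * 0.843 = 0.264702
Locus 3: 2 * 0.013 * 0.987 = 0.025662
Locus 4: 2 * 0.19 * 0.81 = 0.3078
Locus 5: 2 * 0.184 * 0.816 = 0.300288
Locus 6: 2 * 0.02 * 0.98 = 0.0392
Locus 7: 2 * 0.106 * 0.894 = 0.189528
Locus 8: 2 * 0.183 * 0.817 = 0.299022
Locus 9: 2 * 0.012 * 0.988 = 0.023712
Locus 10: 2 * 0.114 * 0.886 = 0.202008
Locus 11: 2 * 0.022 * 0.978 = 0.043032
Locus 12: 2 * 0.153 * 0.847 = 0.259182
Locus 13: 2 * 0.074 * 0.926 = 0.137048
RMP = 1.789e-12

1.789e-12


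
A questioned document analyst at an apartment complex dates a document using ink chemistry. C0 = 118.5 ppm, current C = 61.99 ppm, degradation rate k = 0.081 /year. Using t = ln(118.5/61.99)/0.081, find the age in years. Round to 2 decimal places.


Document age estimation:
C0/C = 118.5 / 61.99 = 1.911599
ln(C0/C) = 0.64794
t = 0.64794 / 0.081 = 8.00 years

8.00


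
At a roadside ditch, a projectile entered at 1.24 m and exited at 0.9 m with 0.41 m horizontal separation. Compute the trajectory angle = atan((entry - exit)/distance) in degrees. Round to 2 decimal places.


Bullet trajectory angle:
Height difference = 1.24 - 0.9 = 0.34 m
angle = atan(0.34 / 0.41)
angle = atan(0.829268)
angle = 39.67 degrees

39.67


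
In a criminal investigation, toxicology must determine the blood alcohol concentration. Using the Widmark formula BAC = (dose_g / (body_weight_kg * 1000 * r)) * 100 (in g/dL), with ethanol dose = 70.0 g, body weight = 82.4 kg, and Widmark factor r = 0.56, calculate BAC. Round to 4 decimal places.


Applying the Widmark formula:
BAC = (dose_g / (body_wt * 1000 * r)) * 100
Denominator = 82.4 * 1000 * 0.56 = 46144
BAC = (70.0 / 46144) * 100
BAC = 0.1517 g/dL

0.1517


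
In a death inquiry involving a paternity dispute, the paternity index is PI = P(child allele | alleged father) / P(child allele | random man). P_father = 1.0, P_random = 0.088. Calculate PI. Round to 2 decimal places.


Paternity Index calculation:
PI = P(allele|father) / P(allele|random)
PI = 1.0 / 0.088
PI = 11.36

11.36


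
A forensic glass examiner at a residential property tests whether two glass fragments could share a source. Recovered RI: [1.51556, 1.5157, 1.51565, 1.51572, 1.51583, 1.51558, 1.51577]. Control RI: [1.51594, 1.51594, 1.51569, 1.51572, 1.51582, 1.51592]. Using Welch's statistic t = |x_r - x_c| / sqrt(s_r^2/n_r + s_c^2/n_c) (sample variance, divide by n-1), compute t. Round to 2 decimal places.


Welch's t-criterion for glass RI comparison:
Recovered mean = sum / n_r = 10.60981 / 7 = 1.5156871
Control mean = sum / n_c = 9.09503 / 6 = 1.5158383
Recovered sample variance s_r^2 = 9.59048e-09
Control sample variance s_c^2 = 1.27367e-08
Welch SE (unpooled) = sqrt(s_r^2/n_r + s_c^2/n_c) = sqrt(1.37007e-09 + 2.12278e-09) = sqrt(3.49285e-09) = 5.91003e-05
|mean_r - mean_c| = 0.00015119
t = 0.00015119 / 5.91003e-05 = 2.56

2.56


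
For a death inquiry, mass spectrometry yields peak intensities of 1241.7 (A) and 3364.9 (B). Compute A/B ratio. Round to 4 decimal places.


Spectral peak ratio:
Peak A = 1241.7 counts
Peak B = 3364.9 counts
Ratio = 1241.7 / 3364.9 = 0.3690

0.3690


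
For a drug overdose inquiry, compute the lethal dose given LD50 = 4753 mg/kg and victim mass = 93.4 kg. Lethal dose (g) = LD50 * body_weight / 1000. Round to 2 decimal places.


Lethal dose calculation:
Lethal dose = LD50 * body_weight / 1000
= 4753 * 93.4 / 1000
= 443930.2 / 1000
= 443.93 g

443.93


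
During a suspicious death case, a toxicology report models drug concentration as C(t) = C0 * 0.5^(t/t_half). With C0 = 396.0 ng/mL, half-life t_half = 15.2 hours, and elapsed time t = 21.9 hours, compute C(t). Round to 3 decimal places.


Drug concentration decay:
Number of half-lives = t / t_half = 21.9 / 15.2 = 1.440789
Decay factor = 0.5^1.440789 = 0.36836579
C(t) = 396.0 * 0.36836579 = 145.873 ng/mL

145.873


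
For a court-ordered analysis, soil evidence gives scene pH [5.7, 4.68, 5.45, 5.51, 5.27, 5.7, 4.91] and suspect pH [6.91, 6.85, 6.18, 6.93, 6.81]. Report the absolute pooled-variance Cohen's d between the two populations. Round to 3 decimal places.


Pooled-variance Cohen's d for soil pH comparison:
Scene mean = 37.22 / 7 = 5.317143
Suspect mean = 33.68 / 5 = 6.736
Scene sample variance s_s^2 = 0.153657
Suspect sample variance s_c^2 = 0.09888
Pooled variance = ((n_s-1)*s_s^2 + (n_c-1)*s_c^2) / (n_s + n_c - 2) = 0.131746
Pooled SD = sqrt(0.131746) = 0.362968
Mean difference = -1.418857
|d| = |-1.418857| / 0.362968 = 3.909

3.909


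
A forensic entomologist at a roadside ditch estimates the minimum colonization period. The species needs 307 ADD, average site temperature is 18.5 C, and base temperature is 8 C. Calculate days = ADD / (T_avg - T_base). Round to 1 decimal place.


Insect development time:
Effective temperature = avg_temp - T_base = 18.5 - 8 = 10.5 C
Days = ADD / effective_temp = 307 / 10.5 = 29.2 days

29.2


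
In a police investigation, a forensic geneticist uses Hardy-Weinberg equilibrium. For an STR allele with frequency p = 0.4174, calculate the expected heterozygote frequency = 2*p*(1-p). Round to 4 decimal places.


Hardy-Weinberg heterozygote frequency:
q = 1 - p = 1 - 0.4174 = 0.5826
2pq = 2 * 0.4174 * 0.5826 = 0.4864

0.4864


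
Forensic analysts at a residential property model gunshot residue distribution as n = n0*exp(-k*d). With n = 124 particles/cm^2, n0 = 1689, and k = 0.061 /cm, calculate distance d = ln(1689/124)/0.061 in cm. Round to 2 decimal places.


GSR distance calculation:
n0/n = 1689 / 124 = 13.620968
ln(n0/n) = 2.61161
d = 2.61161 / 0.061 = 42.81 cm

42.81


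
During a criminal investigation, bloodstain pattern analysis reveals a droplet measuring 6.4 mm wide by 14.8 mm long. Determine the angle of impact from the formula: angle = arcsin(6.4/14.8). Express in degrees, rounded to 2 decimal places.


Blood spatter impact angle calculation:
width / length = 6.4 / 14.8 = 0.432432
angle = arcsin(0.432432)
angle = 25.62 degrees

25.62


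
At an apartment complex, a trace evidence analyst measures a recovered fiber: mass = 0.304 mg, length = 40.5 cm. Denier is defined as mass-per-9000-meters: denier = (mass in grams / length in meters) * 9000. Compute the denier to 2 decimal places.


Denier calculation:
Mass in grams = 0.304 mg / 1000 = 0.000304 g
Length in meters = 40.5 cm / 100 = 0.405 m
Linear density = mass / length = 0.000304 / 0.405 = 0.00075062 g/m
Denier = (g/m) * 9000 = 0.00075062 * 9000 = 6.76

6.76


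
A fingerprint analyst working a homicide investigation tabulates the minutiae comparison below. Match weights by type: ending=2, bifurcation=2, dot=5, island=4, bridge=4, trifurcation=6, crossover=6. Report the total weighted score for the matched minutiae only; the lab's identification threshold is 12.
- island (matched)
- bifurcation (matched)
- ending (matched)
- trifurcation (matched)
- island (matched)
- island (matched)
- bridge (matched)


Weighted minutiae match score:
  island: matched, +4 (running total 4)
  bifurcation: matched, +2 (running total 6)
  ending: matched, +2 (running total 8)
  trifurcation: matched, +6 (running total 14)
  island: matched, +4 (running total 18)
  island: matched, +4 (running total 22)
  bridge: matched, +4 (running total 26)
Total score = 26
Threshold = 12; verdict = identification

26


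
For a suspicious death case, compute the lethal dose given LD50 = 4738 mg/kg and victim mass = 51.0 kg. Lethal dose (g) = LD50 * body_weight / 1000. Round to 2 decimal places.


Lethal dose calculation:
Lethal dose = LD50 * body_weight / 1000
= 4738 * 51.0 / 1000
= 241638 / 1000
= 241.64 g

241.64


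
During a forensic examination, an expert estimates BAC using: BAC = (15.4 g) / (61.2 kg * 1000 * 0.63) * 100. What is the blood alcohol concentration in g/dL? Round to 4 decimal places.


Applying the Widmark formula:
BAC = (dose_g / (body_wt * 1000 * r)) * 100
Denominator = 61.2 * 1000 * 0.63 = 38556
BAC = (15.4 / 38556) * 100
BAC = 0.0399 g/dL

0.0399


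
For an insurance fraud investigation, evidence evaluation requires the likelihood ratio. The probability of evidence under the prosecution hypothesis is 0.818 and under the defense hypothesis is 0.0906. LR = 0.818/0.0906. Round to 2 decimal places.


Likelihood ratio calculation:
LR = P(E|Hp) / P(E|Hd)
LR = 0.818 / 0.0906
LR = 9.03

9.03


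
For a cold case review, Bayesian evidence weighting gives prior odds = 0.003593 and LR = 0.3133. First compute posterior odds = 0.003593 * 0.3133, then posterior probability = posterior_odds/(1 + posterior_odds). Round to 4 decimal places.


Bayesian evidence evaluation:
Posterior odds = prior_odds * LR = 0.003593 * 0.3133 = 0.001125687
Posterior probability = posterior_odds / (1 + posterior_odds)
= 0.001125687 / (1 + 0.001125687)
= 0.001125687 / 1.001125687
= 0.0011

0.0011


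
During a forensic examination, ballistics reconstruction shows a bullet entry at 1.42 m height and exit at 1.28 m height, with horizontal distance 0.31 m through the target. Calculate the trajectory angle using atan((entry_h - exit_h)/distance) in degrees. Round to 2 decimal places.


Bullet trajectory angle:
Height difference = 1.42 - 1.28 = 0.14 m
angle = atan(0.14 / 0.31)
angle = atan(0.451613)
angle = 24.30 degrees

24.30


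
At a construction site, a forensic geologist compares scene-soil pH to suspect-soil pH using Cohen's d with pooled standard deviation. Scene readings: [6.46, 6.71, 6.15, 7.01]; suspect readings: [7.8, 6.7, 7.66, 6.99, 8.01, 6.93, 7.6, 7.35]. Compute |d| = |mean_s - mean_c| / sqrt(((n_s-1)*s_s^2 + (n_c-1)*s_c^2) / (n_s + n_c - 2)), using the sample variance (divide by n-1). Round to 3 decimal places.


Pooled-variance Cohen's d for soil pH comparison:
Scene mean = 26.33 / 4 = 6.5825
Suspect mean = 59.04 / 8 = 7.38
Scene sample variance s_s^2 = 0.133692
Suspect sample variance s_c^2 = 0.216857
Pooled variance = ((n_s-1)*s_s^2 + (n_c-1)*s_c^2) / (n_s + n_c - 2) = 0.191907
Pooled SD = sqrt(0.191907) = 0.438072
Mean difference = -0.7975
|d| = |-0.7975| / 0.438072 = 1.820

1.820


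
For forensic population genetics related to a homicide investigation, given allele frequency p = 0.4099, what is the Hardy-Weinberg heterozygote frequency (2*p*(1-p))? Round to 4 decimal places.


Hardy-Weinberg heterozygote frequency:
q = 1 - p = 1 - 0.4099 = 0.5901
2pq = 2 * 0.4099 * 0.5901 = 0.4838

0.4838


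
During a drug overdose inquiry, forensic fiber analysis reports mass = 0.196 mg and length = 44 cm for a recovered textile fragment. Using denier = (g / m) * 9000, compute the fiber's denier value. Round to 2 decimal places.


Denier calculation:
Mass in grams = 0.196 mg / 1000 = 0.000196 g
Length in meters = 44 cm / 100 = 0.44 m
Linear density = mass / length = 0.000196 / 0.44 = 0.00044545 g/m
Denier = (g/m) * 9000 = 0.00044545 * 9000 = 4.01

4.01


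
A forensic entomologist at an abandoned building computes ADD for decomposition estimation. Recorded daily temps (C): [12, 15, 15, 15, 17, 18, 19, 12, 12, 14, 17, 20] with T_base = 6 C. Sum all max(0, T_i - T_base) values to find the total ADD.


Computing ADD day by day:
Day 1: max(0, 12 - 6) = 6
Day 2: max(0, 15 - 6) = 9
Day 3: max(0, 15 - 6) = 9
Day 4: max(0, 15 - 6) = 9
Day 5: max(0, 17 - 6) = 11
Day 6: max(0, 18 - 6) = 12
Day 7: max(0, 19 - 6) = 13
Day 8: max(0, 12 - 6) = 6
Day 9: max(0, 12 - 6) = 6
Day 10: max(0, 14 - 6) = 8
Day 11: max(0, 17 - 6) = 11
Day 12: max(0, 20 - 6) = 14
Total ADD = 114

114


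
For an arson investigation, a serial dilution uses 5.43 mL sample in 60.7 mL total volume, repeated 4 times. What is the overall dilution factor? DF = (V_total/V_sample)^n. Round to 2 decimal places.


Dilution factor calculation:
Single dilution = V_total / V_sample = 60.7 / 5.43 ≈ 11.178637
Number of dilutions = 4
Total DF = (60.7 / 5.43)^4 (full precision, rounded at the end) = 15615.48

15615.48


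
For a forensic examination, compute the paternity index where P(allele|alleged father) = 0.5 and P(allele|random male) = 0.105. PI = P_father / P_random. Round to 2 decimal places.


Paternity Index calculation:
PI = P(allele|father) / P(allele|random)
PI = 0.5 / 0.105
PI = 4.76

4.76


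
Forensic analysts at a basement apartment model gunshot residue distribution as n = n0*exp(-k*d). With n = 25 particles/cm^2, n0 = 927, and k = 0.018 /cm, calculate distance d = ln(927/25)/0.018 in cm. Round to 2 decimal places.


GSR distance calculation:
n0/n = 927 / 25 = 37.08
ln(n0/n) = 3.613078
d = 3.613078 / 0.018 = 200.73 cm

200.73


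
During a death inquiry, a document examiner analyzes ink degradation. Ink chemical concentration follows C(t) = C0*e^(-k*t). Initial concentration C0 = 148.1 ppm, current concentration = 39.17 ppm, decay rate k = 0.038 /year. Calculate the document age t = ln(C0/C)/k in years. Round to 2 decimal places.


Document age estimation:
C0/C = 148.1 / 39.17 = 3.780955
ln(C0/C) = 1.329977
t = 1.329977 / 0.038 = 35.00 years

35.00


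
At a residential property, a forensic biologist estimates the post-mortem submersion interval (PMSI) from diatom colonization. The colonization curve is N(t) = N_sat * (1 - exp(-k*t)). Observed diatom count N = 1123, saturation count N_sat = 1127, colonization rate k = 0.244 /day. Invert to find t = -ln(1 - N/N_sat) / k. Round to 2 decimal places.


PMSI from diatom colonization curve:
N / N_sat = 1123 / 1127 = 0.996451
1 - N/N_sat = 0.003549
ln(1 - N/N_sat) = -5.641089
t = -ln(1 - N/N_sat) / k = -(-5.641089) / 0.244 = 23.12 days

23.12


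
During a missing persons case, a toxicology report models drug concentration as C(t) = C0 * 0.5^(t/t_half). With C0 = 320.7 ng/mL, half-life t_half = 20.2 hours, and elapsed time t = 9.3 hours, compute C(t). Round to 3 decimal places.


Drug concentration decay:
Number of half-lives = t / t_half = 9.3 / 20.2 = 0.460396
Decay factor = 0.5^0.460396 = 0.72678674
C(t) = 320.7 * 0.72678674 = 233.081 ng/mL

233.081


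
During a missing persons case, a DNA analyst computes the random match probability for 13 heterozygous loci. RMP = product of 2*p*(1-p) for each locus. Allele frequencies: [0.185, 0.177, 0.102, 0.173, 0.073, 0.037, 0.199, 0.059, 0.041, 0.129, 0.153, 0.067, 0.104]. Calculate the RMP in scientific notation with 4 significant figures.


Computing RMP for 13 loci:
Locus 1: 2 * 0.185 * 0.815 = 0.30155
Locus 2: 2 * 0.177 * 0.823 = 0.291342
Locus 3: 2 * 0.102 * 0.898 = 0.183192
Locus 4: 2 * 0.173 * 0.827 = 0.286142
Locus 5: 2 * 0.073 * 0.927 = 0.135342
Locus 6: 2 * 0.037 * 0.963 = 0.071262
Locus 7: 2 * 0.199 * 0.801 = 0.318798
Locus 8: 2 * 0.059 * 0.941 = 0.111038
Locus 9: 2 * 0.041 * 0.959 = 0.078638
Locus 10: 2 * 0.129 * 0.871 = 0.224718
Locus 11: 2 * 0.153 * 0.847 = 0.259182
Locus 12: 2 * 0.067 * 0.933 = 0.125022
Locus 13: 2 * 0.104 * 0.896 = 0.186368
RMP = 1.678e-10

1.678e-10


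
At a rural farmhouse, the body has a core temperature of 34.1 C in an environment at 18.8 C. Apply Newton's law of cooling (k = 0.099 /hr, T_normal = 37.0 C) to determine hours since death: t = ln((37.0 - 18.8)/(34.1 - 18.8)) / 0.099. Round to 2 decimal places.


Using Newton's law of cooling:
t = ln((T_normal - T_ambient) / (T_body - T_ambient)) / k
T_normal - T_ambient = 18.2
T_body - T_ambient = 15.3
Ratio = 1.189542
ln(ratio) = 0.173568
t = 0.173568 / 0.099 = 1.75 hours

1.75


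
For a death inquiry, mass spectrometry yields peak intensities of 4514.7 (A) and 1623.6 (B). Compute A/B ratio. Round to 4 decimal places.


Spectral peak ratio:
Peak A = 4514.7 counts
Peak B = 1623.6 counts
Ratio = 4514.7 / 1623.6 = 2.7807

2.7807


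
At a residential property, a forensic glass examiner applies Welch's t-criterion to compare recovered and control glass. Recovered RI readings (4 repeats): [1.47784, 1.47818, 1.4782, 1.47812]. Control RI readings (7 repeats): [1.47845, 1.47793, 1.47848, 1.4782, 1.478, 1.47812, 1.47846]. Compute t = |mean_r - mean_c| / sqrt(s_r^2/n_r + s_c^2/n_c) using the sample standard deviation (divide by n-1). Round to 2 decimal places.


Welch's t-criterion for glass RI comparison:
Recovered mean = sum / n_r = 5.91234 / 4 = 1.478085
Control mean = sum / n_c = 10.34764 / 7 = 1.4782343
Recovered sample variance s_r^2 = 2.78333e-08
Control sample variance s_c^2 = 5.32619e-08
Welch SE (unpooled) = sqrt(s_r^2/n_r + s_c^2/n_c) = sqrt(6.95833e-09 + 7.60884e-09) = sqrt(1.45672e-08) = 0.000120695
|mean_r - mean_c| = 0.000149286
t = 0.000149286 / 0.000120695 = 1.24

1.24


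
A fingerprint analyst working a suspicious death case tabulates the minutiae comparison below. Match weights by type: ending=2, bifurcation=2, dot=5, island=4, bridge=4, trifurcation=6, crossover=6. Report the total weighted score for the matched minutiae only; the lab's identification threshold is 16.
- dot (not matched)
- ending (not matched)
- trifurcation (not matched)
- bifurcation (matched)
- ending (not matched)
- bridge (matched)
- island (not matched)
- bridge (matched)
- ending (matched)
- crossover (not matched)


Weighted minutiae match score:
  dot: not matched, +0
  ending: not matched, +0
  trifurcation: not matched, +0
  bifurcation: matched, +2 (running total 2)
  ending: not matched, +0
  bridge: matched, +4 (running total 6)
  island: not matched, +0
  bridge: matched, +4 (running total 10)
  ending: matched, +2 (running total 12)
  crossover: not matched, +0
Total score = 12
Threshold = 16; verdict = inconclusive

12


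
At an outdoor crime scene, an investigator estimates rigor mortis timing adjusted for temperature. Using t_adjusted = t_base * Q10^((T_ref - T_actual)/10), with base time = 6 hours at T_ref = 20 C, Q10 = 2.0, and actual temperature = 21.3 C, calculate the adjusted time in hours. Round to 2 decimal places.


Rigor mortis time adjustment:
Exponent = (T_ref - T_actual) / 10 = (20 - 21.3) / 10 = -0.13
Q10 factor = 2.0^-0.13 = 0.91383
t_adjusted = 6 * 0.91383 = 5.48 hours

5.48


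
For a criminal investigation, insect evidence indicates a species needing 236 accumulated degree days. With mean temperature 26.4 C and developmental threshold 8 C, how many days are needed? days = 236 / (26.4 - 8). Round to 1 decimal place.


Insect development time:
Effective temperature = avg_temp - T_base = 26.4 - 8 = 18.4 C
Days = ADD / effective_temp = 236 / 18.4 = 12.8 days

12.8


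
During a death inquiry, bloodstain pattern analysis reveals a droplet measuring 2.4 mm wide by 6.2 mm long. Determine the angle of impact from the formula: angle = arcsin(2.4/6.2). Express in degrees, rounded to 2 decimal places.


Blood spatter impact angle calculation:
width / length = 2.4 / 6.2 = 0.387097
angle = arcsin(0.387097)
angle = 22.77 degrees

22.77


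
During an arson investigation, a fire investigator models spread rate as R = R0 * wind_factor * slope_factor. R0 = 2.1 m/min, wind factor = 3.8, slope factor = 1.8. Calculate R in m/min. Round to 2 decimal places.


Fire spread rate calculation:
R = R0 * wind_factor * slope_factor
= 2.1 * 3.8 * 1.8
= 7.98 * 1.8
= 14.36 m/min

14.36


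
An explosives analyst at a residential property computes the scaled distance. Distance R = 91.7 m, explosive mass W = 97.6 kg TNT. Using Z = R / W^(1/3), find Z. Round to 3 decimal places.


Scaled distance calculation:
W^(1/3) = 97.6^(1/3) = 4.604155
Z = R / W^(1/3) = 91.7 / 4.604155
Z = 19.917 m/kg^(1/3)

19.917


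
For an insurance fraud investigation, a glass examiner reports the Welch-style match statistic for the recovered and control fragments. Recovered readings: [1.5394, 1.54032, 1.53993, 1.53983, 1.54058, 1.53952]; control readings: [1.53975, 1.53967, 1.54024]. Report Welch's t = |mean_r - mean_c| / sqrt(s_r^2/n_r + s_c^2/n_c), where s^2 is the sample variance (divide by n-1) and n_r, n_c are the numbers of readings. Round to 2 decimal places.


Welch's t-criterion for glass RI comparison:
Recovered mean = sum / n_r = 9.23958 / 6 = 1.53993
Control mean = sum / n_c = 4.61966 / 3 = 1.5398867
Recovered sample variance s_r^2 = 2.0672e-07
Control sample variance s_c^2 = 9.52333e-08
Welch SE (unpooled) = sqrt(s_r^2/n_r + s_c^2/n_c) = sqrt(3.44533e-08 + 3.17444e-08) = sqrt(6.61977e-08) = 0.000257289
|mean_r - mean_c| = 4.33333e-05
t = 4.33333e-05 / 0.000257289 = 0.17

0.17


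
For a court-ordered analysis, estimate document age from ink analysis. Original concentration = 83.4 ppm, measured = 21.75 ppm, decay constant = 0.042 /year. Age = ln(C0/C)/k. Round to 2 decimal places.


Document age estimation:
C0/C = 83.4 / 21.75 = 3.834483
ln(C0/C) = 1.344035
t = 1.344035 / 0.042 = 32.00 years

32.00


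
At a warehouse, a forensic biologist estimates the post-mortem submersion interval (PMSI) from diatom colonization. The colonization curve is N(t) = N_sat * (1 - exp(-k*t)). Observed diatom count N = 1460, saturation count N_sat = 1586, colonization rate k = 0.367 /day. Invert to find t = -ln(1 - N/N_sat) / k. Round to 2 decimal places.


PMSI from diatom colonization curve:
N / N_sat = 1460 / 1586 = 0.920555
1 - N/N_sat = 0.079445
ln(1 - N/N_sat) = -2.53269
t = -ln(1 - N/N_sat) / k = -(-2.53269) / 0.367 = 6.90 days

6.90


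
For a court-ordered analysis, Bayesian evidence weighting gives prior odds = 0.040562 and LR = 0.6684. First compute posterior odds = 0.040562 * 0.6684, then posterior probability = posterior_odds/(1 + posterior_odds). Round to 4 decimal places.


Bayesian evidence evaluation:
Posterior odds = prior_odds * LR = 0.040562 * 0.6684 = 0.02711164
Posterior probability = posterior_odds / (1 + posterior_odds)
= 0.02711164 / (1 + 0.02711164)
= 0.02711164 / 1.02711164
= 0.0264

0.0264


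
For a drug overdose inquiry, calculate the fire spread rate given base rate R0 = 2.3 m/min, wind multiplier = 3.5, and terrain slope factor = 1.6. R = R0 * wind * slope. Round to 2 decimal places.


Fire spread rate calculation:
R = R0 * wind_factor * slope_factor
= 2.3 * 3.5 * 1.6
= 8.05 * 1.6
= 12.88 m/min

12.88


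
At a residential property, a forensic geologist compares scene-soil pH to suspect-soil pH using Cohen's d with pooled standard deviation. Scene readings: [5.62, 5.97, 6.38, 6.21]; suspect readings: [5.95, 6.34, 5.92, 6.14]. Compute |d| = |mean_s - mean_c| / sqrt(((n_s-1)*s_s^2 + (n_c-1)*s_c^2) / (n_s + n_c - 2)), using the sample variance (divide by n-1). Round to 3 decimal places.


Pooled-variance Cohen's d for soil pH comparison:
Scene mean = 24.18 / 4 = 6.045
Suspect mean = 24.35 / 4 = 6.0875
Scene sample variance s_s^2 = 0.108567
Suspect sample variance s_c^2 = 0.037825
Pooled variance = ((n_s-1)*s_s^2 + (n_c-1)*s_c^2) / (n_s + n_c - 2) = 0.073196
Pooled SD = sqrt(0.073196) = 0.270548
Mean difference = -0.0425
|d| = |-0.0425| / 0.270548 = 0.157

0.157


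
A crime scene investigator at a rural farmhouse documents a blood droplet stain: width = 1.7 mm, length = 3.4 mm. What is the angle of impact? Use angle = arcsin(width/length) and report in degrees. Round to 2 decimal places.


Blood spatter impact angle calculation:
width / length = 1.7 / 3.4 = 0.5
angle = arcsin(0.5)
angle = 30.00 degrees

30.00


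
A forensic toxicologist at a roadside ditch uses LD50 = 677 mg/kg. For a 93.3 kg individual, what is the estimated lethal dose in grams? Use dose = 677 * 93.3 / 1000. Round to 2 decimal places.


Lethal dose calculation:
Lethal dose = LD50 * body_weight / 1000
= 677 * 93.3 / 1000
= 63164.1 / 1000
= 63.16 g

63.16


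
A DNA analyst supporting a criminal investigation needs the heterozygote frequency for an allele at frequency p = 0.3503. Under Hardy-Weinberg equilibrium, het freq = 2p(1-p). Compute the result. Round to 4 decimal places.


Hardy-Weinberg heterozygote frequency:
q = 1 - p = 1 - 0.3503 = 0.6497
2pq = 2 * 0.3503 * 0.6497 = 0.4552

0.4552


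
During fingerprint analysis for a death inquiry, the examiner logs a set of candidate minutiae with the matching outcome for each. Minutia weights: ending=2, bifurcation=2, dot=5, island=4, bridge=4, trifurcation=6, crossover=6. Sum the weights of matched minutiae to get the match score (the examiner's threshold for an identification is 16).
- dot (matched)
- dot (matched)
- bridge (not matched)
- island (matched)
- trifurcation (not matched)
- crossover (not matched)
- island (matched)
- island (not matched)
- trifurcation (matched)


Weighted minutiae match score:
  dot: matched, +5 (running total 5)
  dot: matched, +5 (running total 10)
  bridge: not matched, +0
  island: matched, +4 (running total 14)
  trifurcation: not matched, +0
  crossover: not matched, +0
  island: matched, +4 (running total 18)
  island: not matched, +0
  trifurcation: matched, +6 (running total 24)
Total score = 24
Threshold = 16; verdict = identification

24


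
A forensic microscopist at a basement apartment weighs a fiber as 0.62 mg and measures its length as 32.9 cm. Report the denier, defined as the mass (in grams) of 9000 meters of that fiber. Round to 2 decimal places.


Denier calculation:
Mass in grams = 0.62 mg / 1000 = 0.00062 g
Length in meters = 32.9 cm / 100 = 0.329 m
Linear density = mass / length = 0.00062 / 0.329 = 0.0018845 g/m
Denier = (g/m) * 9000 = 0.0018845 * 9000 = 16.96

16.96


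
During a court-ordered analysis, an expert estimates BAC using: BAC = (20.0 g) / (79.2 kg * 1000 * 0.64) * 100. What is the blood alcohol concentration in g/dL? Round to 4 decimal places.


Applying the Widmark formula:
BAC = (dose_g / (body_wt * 1000 * r)) * 100
Denominator = 79.2 * 1000 * 0.64 = 50688
BAC = (20.0 / 50688) * 100
BAC = 0.0395 g/dL

0.0395


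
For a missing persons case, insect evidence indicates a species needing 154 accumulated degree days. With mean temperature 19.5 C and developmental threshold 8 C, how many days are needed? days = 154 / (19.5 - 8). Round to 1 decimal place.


Insect development time:
Effective temperature = avg_temp - T_base = 19.5 - 8 = 11.5 C
Days = ADD / effective_temp = 154 / 11.5 = 13.4 days

13.4


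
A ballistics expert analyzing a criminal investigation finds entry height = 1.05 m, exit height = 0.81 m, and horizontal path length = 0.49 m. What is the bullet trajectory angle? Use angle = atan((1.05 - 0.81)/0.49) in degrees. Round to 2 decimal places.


Bullet trajectory angle:
Height difference = 1.05 - 0.81 = 0.24 m
angle = atan(0.24 / 0.49)
angle = atan(0.489796)
angle = 26.10 degrees

26.10


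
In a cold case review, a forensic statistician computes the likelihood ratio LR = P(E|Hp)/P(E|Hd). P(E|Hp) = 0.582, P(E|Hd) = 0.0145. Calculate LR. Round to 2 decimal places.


Likelihood ratio calculation:
LR = P(E|Hp) / P(E|Hd)
LR = 0.582 / 0.0145
LR = 40.14

40.14


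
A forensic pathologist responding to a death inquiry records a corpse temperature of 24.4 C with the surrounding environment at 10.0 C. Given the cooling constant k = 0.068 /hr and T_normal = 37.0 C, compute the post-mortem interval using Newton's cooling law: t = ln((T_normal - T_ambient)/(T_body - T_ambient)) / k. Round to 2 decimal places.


Using Newton's law of cooling:
t = ln((T_normal - T_ambient) / (T_body - T_ambient)) / k
T_normal - T_ambient = 27.0
T_body - T_ambient = 14.4
Ratio = 1.875
ln(ratio) = 0.628609
t = 0.628609 / 0.068 = 9.24 hours

9.24


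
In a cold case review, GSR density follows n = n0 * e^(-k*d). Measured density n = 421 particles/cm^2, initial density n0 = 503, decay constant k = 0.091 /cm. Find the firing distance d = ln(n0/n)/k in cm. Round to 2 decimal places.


GSR distance calculation:
n0/n = 503 / 421 = 1.194774
ln(n0/n) = 0.177957
d = 0.177957 / 0.091 = 1.96 cm

1.96


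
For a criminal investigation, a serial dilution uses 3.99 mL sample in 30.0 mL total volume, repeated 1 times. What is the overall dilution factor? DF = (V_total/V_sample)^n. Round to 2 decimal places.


Dilution factor calculation:
Single dilution = V_total / V_sample = 30.0 / 3.99 ≈ 7.518797
Number of dilutions = 1
Total DF = (30.0 / 3.99)^1 (full precision, rounded at the end) = 7.52

7.52


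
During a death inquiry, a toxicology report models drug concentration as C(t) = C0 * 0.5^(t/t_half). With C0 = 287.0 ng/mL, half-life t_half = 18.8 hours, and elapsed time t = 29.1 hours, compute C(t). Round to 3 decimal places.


Drug concentration decay:
Number of half-lives = t / t_half = 29.1 / 18.8 = 1.547872
Decay factor = 0.5^1.547872 = 0.34201417
C(t) = 287.0 * 0.34201417 = 98.158 ng/mL

98.158


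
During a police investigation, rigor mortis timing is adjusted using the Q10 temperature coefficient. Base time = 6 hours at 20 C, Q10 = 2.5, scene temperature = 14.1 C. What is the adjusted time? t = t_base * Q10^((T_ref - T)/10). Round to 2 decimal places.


Rigor mortis time adjustment:
Exponent = (T_ref - T_actual) / 10 = (20 - 14.1) / 10 = 0.59
Q10 factor = 2.5^0.59 = 1.71706
t_adjusted = 6 * 1.71706 = 10.30 hours

10.30


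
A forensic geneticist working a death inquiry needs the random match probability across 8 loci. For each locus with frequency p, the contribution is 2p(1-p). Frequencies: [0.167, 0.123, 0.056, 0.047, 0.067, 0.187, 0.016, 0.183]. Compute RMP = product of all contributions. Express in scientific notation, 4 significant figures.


Computing RMP for 8 loci:
Locus 1: 2 * 0.167 * 0.833 = 0.278222
Locus 2: 2 * 0.123 * 0.877 = 0.215742
Locus 3: 2 * 0.056 * 0.944 = 0.105728
Locus 4: 2 * 0.047 * 0.953 = 0.089582
Locus 5: 2 * 0.067 * 0.933 = 0.125022
Locus 6: 2 * 0.187 * 0.813 = 0.304062
Locus 7: 2 * 0.016 * 0.984 = 0.031488
Locus 8: 2 * 0.183 * 0.817 = 0.299022
RMP = 2.035e-07

2.035e-07


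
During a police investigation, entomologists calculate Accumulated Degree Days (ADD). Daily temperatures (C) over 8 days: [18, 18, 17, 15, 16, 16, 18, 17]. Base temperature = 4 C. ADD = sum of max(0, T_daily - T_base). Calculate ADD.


Computing ADD day by day:
Day 1: max(0, 18 - 4) = 14
Day 2: max(0, 18 - 4) = 14
Day 3: max(0, 17 - 4) = 13
Day 4: max(0, 15 - 4) = 11
Day 5: max(0, 16 - 4) = 12
Day 6: max(0, 16 - 4) = 12
Day 7: max(0, 18 - 4) = 14
Day 8: max(0, 17 - 4) = 13
Total ADD = 103

103


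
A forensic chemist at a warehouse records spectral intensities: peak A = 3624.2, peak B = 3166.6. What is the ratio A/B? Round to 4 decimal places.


Spectral peak ratio:
Peak A = 3624.2 counts
Peak B = 3166.6 counts
Ratio = 3624.2 / 3166.6 = 1.1445

1.1445


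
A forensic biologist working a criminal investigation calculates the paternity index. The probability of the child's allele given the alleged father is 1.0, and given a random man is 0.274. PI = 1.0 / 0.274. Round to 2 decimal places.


Paternity Index calculation:
PI = P(allele|father) / P(allele|random)
PI = 1.0 / 0.274
PI = 3.65

3.65


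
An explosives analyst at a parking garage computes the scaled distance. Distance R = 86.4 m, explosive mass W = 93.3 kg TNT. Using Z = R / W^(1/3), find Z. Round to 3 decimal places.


Scaled distance calculation:
W^(1/3) = 93.3^(1/3) = 4.535521
Z = R / W^(1/3) = 86.4 / 4.535521
Z = 19.050 m/kg^(1/3)

19.050


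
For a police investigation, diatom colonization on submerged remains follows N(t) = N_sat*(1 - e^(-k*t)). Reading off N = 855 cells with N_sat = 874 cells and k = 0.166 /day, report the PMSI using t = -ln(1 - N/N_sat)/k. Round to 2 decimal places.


PMSI from diatom colonization curve:
N / N_sat = 855 / 874 = 0.978261
1 - N/N_sat = 0.021739
ln(1 - N/N_sat) = -3.828647
t = -ln(1 - N/N_sat) / k = -(-3.828647) / 0.166 = 23.06 days

23.06


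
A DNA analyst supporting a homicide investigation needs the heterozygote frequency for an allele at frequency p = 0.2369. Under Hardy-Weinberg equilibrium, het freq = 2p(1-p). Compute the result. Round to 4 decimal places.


Hardy-Weinberg heterozygote frequency:
q = 1 - p = 1 - 0.2369 = 0.7631
2pq = 2 * 0.2369 * 0.7631 = 0.3616

0.3616


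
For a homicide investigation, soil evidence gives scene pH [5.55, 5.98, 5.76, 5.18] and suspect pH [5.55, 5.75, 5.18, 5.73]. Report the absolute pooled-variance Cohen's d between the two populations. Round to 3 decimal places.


Pooled-variance Cohen's d for soil pH comparison:
Scene mean = 22.47 / 4 = 5.6175
Suspect mean = 22.21 / 4 = 5.5525
Scene sample variance s_s^2 = 0.115892
Suspect sample variance s_c^2 = 0.069758
Pooled variance = ((n_s-1)*s_s^2 + (n_c-1)*s_c^2) / (n_s + n_c - 2) = 0.092825
Pooled SD = sqrt(0.092825) = 0.304672
Mean difference = 0.065
|d| = |0.065| / 0.304672 = 0.213

0.213


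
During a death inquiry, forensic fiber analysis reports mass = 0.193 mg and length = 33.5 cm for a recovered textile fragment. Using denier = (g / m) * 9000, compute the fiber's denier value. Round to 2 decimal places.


Denier calculation:
Mass in grams = 0.193 mg / 1000 = 0.000193 g
Length in meters = 33.5 cm / 100 = 0.335 m
Linear density = mass / length = 0.000193 / 0.335 = 0.00057612 g/m
Denier = (g/m) * 9000 = 0.00057612 * 9000 = 5.19

5.19
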